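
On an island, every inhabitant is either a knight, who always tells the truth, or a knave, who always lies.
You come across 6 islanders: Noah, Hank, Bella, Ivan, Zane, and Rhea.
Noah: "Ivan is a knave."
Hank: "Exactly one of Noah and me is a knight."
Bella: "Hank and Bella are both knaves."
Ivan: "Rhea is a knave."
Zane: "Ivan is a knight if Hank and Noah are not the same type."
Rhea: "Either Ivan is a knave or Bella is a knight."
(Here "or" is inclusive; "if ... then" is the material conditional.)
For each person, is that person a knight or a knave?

Since Noah is a knave, "Ivan is a knave" needs to be False, which holds.
Hank is a knight, so "exactly one of Noah and me is a knight" must be True — and it is.
Bella is a knave, so "Hank and Bella are both knaves" must be False — and it is.
As a knight, Ivan's statement "Rhea is a knave" should be True; it is.
Zane is a knight, so "Ivan is a knight if Hank and Noah are not the same type" must be True — and it is.
Rhea is a knave, so "either Ivan is a knave or Bella is a knight" must be False — and it is.

Noah is a knave, Hank is a knight, Bella is a knave, Ivan is a knight, Zane is a knight, and Rhea is a knave.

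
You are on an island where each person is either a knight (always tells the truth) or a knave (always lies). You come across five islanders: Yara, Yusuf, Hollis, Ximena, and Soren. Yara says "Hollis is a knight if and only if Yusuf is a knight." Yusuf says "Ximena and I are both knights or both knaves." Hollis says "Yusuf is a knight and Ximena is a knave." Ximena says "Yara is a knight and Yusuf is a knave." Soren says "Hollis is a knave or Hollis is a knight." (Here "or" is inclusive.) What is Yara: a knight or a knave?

Yara is a knight.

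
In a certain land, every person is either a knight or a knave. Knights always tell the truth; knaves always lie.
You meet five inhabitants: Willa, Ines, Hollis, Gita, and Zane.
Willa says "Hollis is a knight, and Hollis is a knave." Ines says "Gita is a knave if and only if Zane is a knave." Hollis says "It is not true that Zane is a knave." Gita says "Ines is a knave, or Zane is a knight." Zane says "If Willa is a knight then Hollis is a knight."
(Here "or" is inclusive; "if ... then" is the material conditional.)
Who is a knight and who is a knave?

Knights: Ines, Hollis, Gita, and Zane. Knaves: Willa.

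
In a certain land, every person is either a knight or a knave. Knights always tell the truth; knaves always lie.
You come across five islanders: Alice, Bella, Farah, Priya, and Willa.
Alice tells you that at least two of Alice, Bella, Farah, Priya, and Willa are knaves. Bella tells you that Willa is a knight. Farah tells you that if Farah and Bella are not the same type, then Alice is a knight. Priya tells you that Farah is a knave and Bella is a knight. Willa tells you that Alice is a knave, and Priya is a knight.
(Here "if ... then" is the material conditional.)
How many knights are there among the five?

2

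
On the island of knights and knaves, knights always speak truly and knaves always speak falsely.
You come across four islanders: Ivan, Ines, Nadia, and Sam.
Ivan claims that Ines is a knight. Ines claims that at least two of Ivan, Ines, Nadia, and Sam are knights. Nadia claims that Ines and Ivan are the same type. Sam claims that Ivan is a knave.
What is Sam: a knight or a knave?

Sam is a knave.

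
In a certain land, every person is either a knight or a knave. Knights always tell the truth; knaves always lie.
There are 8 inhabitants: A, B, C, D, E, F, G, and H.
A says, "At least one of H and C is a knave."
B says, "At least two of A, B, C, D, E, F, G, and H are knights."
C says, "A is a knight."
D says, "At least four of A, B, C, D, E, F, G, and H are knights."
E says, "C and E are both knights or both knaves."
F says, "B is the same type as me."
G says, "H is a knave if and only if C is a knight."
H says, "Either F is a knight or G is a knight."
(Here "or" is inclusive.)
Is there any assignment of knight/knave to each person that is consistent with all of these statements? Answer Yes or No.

No

Checking all 256 assignments, each has at least one speaker whose statement's truth value contradicts their type.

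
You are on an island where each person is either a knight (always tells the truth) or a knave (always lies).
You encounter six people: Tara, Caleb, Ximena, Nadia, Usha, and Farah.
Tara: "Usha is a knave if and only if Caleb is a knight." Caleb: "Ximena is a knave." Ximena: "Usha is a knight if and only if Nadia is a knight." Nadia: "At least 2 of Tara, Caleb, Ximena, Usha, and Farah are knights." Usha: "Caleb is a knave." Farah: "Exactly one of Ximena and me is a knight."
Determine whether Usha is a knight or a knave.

Consistent assignments: {Tara=knight, Caleb=knight, Ximena=knave, Nadia=knight, Usha=knave, Farah=knight}; {Tara=knight, Caleb=knight, Ximena=knave, Nadia=knight, Usha=knave, Farah=knave}
In every consistent assignment, Usha is a knave.

Usha is a knave.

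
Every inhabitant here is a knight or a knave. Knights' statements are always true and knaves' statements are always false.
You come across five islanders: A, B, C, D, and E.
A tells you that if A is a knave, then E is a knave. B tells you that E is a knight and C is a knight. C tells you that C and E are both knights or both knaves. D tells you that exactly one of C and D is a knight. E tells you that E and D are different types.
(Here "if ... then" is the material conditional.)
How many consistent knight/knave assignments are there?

2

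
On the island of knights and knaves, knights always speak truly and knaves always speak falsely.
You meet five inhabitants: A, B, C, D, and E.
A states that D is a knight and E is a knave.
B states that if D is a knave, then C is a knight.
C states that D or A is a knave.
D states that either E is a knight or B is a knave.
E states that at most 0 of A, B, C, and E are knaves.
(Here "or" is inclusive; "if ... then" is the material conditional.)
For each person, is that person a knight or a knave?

Knights: B and C. Knaves: A, D, and E.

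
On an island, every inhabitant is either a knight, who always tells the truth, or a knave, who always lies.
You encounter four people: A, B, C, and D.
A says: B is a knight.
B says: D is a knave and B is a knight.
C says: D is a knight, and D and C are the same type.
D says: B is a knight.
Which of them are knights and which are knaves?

A is a knave, B is a knave, C is a knave, and D is a knave.

A (knave): "B is a knight" — False. ✓
B is a knave, and the claim "D is a knave and B is a knight" is indeed False.
C (knave): "D is a knight, and D and C are the same type" — False. ✓
D (knave): "B is a knight" — False. ✓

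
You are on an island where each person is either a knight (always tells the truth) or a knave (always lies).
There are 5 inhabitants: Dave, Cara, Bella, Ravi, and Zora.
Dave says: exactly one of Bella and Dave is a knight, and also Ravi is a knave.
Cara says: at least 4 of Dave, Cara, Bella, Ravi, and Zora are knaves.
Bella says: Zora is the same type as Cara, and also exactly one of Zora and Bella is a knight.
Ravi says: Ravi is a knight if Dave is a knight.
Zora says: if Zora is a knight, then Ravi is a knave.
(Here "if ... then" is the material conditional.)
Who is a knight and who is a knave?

Dave is a knight, Cara is a knave, Bella is a knave, Ravi is a knave, and Zora is a knight.

Suppose Dave is a knave. Then Dave's statement "exactly one of Bella and Dave is a knight, and also Ravi is a knave" would have to be false. Checking the 16 ways to assign the others, none is consistent with every speaker.
(For instance, with Cara=knave, Bella=knave, Ravi=knave, Zora=knight, Cara's claim "at least 4 of Dave, Cara, Bella, Ravi, and Zora are knaves" comes out true where it would need to be false.)
So Dave must be a knight, making "exactly one of Bella and Dave is a knight, and also Ravi is a knave" true. Taking Dave=knight, Cara=knave, Bella=knave, Ravi=knave, Zora=knight, each remaining statement checks out:
  Cara (knave): "at least 4 of Dave, Cara, Bella, Ravi, and Zora are knaves" — false. ✓
  Bella (knave): "Zora is the same type as Cara, and also exactly one of Zora and Bella is a knight" — false. ✓
  Ravi (knave): "Ravi is a knight if Dave is a knight" — false. ✓
  Zora (knight): "if Zora is a knight, then Ravi is a knave" — true. ✓
This is the unique consistent assignment.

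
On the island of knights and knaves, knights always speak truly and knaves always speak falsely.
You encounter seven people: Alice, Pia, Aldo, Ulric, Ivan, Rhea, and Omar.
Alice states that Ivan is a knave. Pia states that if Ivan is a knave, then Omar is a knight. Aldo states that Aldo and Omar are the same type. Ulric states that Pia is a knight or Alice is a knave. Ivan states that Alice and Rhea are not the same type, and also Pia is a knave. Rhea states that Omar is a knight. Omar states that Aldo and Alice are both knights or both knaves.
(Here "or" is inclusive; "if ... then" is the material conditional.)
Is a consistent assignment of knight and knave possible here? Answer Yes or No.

Yes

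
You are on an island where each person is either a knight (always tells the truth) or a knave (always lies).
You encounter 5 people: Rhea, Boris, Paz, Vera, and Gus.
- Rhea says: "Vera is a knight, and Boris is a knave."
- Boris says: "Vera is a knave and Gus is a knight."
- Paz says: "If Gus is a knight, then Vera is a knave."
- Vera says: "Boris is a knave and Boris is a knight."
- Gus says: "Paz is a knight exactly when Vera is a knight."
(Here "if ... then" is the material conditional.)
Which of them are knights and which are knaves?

Knights: Paz. Knaves: Rhea, Boris, Vera, and Gus.

As a knave, Rhea's statement "Vera is a knight, and Boris is a knave" should be false; it is.
Since Boris is a knave, "Vera is a knave and Gus is a knight" needs to be false, which holds.
Since Paz is a knight, "if Gus is a knight, then Vera is a knave" needs to be true, which holds.
Vera is a knave; "Boris is a knave and Boris is a knight" is false, as required.
Gus (knave): "Paz is a knight exactly when Vera is a knight" — false. ✓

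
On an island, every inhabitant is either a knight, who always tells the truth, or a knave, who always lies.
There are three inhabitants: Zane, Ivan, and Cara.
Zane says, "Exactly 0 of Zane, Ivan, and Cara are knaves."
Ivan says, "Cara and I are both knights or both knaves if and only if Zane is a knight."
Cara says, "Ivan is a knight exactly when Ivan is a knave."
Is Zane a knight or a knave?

Zane is a knave.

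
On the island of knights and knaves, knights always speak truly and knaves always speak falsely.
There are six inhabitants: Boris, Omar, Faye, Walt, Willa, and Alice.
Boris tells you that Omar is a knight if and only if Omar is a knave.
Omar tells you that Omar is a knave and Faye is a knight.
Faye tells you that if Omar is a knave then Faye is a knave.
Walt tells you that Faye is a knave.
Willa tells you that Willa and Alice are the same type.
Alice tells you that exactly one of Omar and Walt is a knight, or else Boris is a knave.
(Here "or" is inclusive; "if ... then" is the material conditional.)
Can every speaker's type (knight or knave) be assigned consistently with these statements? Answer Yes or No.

Checking all 64 assignments, each has at least one speaker whose statement's truth value contradicts their type.

No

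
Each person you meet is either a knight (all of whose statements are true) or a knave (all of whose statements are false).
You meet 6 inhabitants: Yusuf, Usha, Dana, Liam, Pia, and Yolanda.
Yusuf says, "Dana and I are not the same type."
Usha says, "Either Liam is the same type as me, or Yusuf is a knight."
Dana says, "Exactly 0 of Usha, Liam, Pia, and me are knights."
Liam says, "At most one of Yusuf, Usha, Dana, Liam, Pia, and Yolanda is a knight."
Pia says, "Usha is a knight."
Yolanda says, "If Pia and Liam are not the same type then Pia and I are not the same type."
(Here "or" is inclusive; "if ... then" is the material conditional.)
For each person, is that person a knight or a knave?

Since Yusuf is a knave, "Dana and I are not the same type" needs to be False, which holds.
As a knave, Usha's statement "either Liam is the same type as me, or Yusuf is a knight" should be False; it is.
As a knave, Dana's statement "exactly 0 of Usha, Liam, Pia, and me are knights" should be False; it is.
Liam is a knight, so "at most one of Yusuf, Usha, Dana, Liam, Pia, and Yolanda is a knight" must be true — and it is.
Pia is a knave; "Usha is a knight" is False, as required.
Since Yolanda is a knave, "if Pia and Liam are not the same type then Pia and I are not the same type" needs to be False, which holds.

Knights: Liam. Knaves: Yusuf, Usha, Dana, Pia, and Yolanda.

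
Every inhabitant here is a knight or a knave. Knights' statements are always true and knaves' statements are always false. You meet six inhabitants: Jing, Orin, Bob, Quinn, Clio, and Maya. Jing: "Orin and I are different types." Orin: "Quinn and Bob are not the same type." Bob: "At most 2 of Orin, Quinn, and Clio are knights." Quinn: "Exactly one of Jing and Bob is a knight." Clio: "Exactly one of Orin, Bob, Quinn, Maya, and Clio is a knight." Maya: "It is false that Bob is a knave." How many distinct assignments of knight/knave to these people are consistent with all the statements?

1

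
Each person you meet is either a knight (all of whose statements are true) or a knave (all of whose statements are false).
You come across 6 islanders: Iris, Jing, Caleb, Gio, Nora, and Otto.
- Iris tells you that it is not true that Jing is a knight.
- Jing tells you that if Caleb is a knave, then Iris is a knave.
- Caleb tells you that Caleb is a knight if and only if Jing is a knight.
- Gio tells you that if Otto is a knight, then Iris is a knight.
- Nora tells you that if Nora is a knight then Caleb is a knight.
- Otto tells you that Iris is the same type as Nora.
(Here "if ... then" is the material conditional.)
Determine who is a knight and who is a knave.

Iris (knave): "it is not true that Jing is a knight" — false. ✓
Jing is a knight, and the claim "if Caleb is a knave, then Iris is a knave" is indeed True.
As a knight, Caleb's statement "Caleb is a knight if and only if Jing is a knight" should be True; it is.
Gio is a knight, so "if Otto is a knight, then Iris is a knight" must be True — and it is.
Since Nora is a knight, "if Nora is a knight then Caleb is a knight" needs to be True, which holds.
As a knave, Otto's statement "Iris is the same type as Nora" should be false; it is.

Iris is a knave, Jing is a knight, Caleb is a knight, Gio is a knight, Nora is a knight, and Otto is a knave.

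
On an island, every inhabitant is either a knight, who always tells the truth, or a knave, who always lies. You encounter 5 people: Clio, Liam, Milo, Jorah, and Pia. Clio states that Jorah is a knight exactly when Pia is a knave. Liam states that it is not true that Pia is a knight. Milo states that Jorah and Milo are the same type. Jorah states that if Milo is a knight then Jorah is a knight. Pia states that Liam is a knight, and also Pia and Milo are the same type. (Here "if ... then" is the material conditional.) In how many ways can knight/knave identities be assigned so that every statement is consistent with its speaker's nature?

1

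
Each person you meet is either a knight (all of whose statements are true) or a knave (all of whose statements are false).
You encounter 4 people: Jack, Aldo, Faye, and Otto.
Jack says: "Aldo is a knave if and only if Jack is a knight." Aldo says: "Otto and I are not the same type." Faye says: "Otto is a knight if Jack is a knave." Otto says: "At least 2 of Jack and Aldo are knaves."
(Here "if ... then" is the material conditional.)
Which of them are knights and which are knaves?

Suppose Jack is a knave. Then Jack's statement "Aldo is a knave if and only if Jack is a knight" would have to be false. Checking the 8 ways to assign the others, none is consistent with every speaker.
(For instance, with Aldo=knave, Faye=knight, Otto=knave, Faye's claim "Otto is a knight if Jack is a knave" comes out false where it would need to be true.)
So Jack must be a knight, making "Aldo is a knave if and only if Jack is a knight" true. Taking Jack=knight, Aldo=knave, Faye=knight, Otto=knave, each remaining statement checks out:
  Aldo (knave): "Otto and I are not the same type" — false. ✓
  Faye (knight): "Otto is a knight if Jack is a knave" — true. ✓
  Otto (knave): "at least 2 of Jack and Aldo are knaves" — false. ✓
This is the unique consistent assignment.

Knights: Jack and Faye. Knaves: Aldo and Otto.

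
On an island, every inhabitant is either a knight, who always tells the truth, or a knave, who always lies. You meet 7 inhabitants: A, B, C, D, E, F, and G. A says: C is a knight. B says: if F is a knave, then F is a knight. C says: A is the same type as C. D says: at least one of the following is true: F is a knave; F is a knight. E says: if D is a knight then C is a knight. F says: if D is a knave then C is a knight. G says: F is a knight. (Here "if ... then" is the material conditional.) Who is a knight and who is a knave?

A is a knight, B is a knight, C is a knight, D is a knight, E is a knight, F is a knight, and G is a knight.

A is a knight; "C is a knight" is True, as required.
Since B is a knight, "if F is a knave, then F is a knight" needs to be True, which holds.
As a knight, C's statement "A is the same type as C" should be True; it is.
D is a knight; "at least one of the following is true: F is a knave; F is a knight" is True, as required.
E (knight): "if D is a knight then C is a knight" — True. ✓
F is a knight; "if D is a knave then C is a knight" is True, as required.
G is a knight, so "F is a knight" must be True — and it is.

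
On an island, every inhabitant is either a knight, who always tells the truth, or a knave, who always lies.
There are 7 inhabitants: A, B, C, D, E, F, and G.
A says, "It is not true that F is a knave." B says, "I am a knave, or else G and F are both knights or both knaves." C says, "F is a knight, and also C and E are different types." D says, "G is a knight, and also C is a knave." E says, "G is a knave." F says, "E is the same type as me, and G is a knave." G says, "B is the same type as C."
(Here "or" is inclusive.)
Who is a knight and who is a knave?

Since A is a knave, "it is not true that F is a knave" needs to be false, which holds.
Since B is a knight, "I am a knave, or else G and F are both knights or both knaves" needs to be true, which holds.
C is a knave, and the claim "F is a knight, and also C and E are different types" is indeed false.
D is a knave; "G is a knight, and also C is a knave" is false, as required.
E is a knight, and the claim "G is a knave" is indeed true.
As a knave, F's statement "E is the same type as me, and G is a knave" should be false; it is.
G (knave): "B is the same type as C" — false. ✓

A is a knave, B is a knight, C is a knave, D is a knave, E is a knight, F is a knave, and G is a knave.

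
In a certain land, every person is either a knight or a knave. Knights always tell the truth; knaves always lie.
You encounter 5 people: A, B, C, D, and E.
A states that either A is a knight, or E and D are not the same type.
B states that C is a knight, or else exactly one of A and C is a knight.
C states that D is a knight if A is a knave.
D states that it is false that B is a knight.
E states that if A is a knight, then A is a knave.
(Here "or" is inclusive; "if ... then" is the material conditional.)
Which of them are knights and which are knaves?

A is a knight, so "either A is a knight, or E and D are not the same type" must be True — and it is.
B is a knight, so "C is a knight, or else exactly one of A and C is a knight" must be True — and it is.
C (knight): "D is a knight if A is a knave" — True. ✓
As a knave, D's statement "it is false that B is a knight" should be false; it is.
E (knave): "if A is a knight, then A is a knave" — false. ✓

A is a knight, B is a knight, C is a knight, D is a knave, and E is a knave.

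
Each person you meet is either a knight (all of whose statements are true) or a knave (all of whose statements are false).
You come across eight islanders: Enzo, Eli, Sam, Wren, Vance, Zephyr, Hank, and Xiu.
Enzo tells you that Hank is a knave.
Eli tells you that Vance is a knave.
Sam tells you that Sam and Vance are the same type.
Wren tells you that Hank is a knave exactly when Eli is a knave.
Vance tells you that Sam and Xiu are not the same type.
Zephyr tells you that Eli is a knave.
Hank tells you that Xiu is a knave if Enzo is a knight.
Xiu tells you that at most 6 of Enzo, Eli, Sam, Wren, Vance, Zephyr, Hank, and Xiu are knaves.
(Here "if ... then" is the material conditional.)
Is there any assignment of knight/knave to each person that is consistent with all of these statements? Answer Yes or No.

Yes

One consistent assignment: Enzo=knight, Eli=knave, Sam=knave, Wren=knight, Vance=knight, Zephyr=knight, Hank=knave, Xiu=knight.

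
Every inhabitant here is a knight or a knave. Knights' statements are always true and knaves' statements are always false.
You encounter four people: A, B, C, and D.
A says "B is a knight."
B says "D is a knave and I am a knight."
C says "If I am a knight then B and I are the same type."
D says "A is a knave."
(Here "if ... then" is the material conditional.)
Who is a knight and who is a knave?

Knights: A, B, and C. Knaves: D.

A is a knight, so "B is a knight" must be True — and it is.
B is a knight, so "D is a knave and I am a knight" must be True — and it is.
Since C is a knight, "if I am a knight then B and I are the same type" needs to be True, which holds.
D is a knave; "A is a knave" is false, as required.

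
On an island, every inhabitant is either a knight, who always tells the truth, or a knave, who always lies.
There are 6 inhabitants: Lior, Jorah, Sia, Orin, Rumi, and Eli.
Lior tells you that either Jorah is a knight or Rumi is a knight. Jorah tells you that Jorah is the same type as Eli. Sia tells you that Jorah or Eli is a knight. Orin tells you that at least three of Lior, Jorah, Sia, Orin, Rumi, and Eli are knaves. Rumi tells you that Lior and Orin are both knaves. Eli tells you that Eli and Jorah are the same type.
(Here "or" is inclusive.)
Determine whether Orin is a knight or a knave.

Orin is a knave.

Consistent assignments: {Lior=knight, Jorah=knight, Sia=knight, Orin=knave, Rumi=knave, Eli=knight}
In every consistent assignment, Orin is a knave.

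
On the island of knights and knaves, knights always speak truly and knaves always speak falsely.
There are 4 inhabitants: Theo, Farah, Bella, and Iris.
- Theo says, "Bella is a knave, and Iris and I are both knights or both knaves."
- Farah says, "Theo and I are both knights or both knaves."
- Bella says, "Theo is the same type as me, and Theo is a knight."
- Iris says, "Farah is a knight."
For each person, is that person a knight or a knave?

Since Theo is a knight, "Bella is a knave, and Iris and I are both knights or both knaves" needs to be true, which holds.
Farah (knight): "Theo and I are both knights or both knaves" — true. ✓
Since Bella is a knave, "Theo is the same type as me, and Theo is a knight" needs to be false, which holds.
Since Iris is a knight, "Farah is a knight" needs to be true, which holds.

Theo is a knight, Farah is a knight, Bella is a knave, and Iris is a knight.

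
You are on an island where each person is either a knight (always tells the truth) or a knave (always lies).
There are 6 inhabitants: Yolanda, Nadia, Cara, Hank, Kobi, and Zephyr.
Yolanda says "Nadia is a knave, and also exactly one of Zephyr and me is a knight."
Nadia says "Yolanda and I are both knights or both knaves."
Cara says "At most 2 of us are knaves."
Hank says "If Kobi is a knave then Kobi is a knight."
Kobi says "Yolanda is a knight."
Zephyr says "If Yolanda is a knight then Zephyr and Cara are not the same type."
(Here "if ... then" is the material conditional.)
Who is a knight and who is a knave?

Yolanda is a knight, Nadia is a knave, Cara is a knave, Hank is a knight, Kobi is a knight, and Zephyr is a knave.

Yolanda is a knight, so "Nadia is a knave, and also exactly one of Zephyr and me is a knight" must be true — and it is.
As a knave, Nadia's statement "Yolanda and I are both knights or both knaves" should be False; it is.
As a knave, Cara's statement "at most 2 of us are knaves" should be False; it is.
As a knight, Hank's statement "if Kobi is a knave then Kobi is a knight" should be true; it is.
Kobi is a knight; "Yolanda is a knight" is true, as required.
As a knave, Zephyr's statement "if Yolanda is a knight then Zephyr and Cara are not the same type" should be False; it is.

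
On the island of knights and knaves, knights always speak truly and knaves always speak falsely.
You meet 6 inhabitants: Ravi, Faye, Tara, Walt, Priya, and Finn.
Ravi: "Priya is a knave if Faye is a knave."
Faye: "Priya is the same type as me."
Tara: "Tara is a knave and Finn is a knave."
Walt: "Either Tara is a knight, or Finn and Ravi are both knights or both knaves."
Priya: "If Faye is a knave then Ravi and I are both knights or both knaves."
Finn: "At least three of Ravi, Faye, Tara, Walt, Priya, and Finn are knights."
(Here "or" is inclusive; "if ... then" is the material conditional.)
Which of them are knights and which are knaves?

Ravi is a knight, and the claim "Priya is a knave if Faye is a knave" is indeed true.
Faye is a knight, so "Priya is the same type as me" must be true — and it is.
As a knave, Tara's statement "Tara is a knave and Finn is a knave" should be False; it is.
As a knight, Walt's statement "either Tara is a knight, or Finn and Ravi are both knights or both knaves" should be true; it is.
Priya (knight): "if Faye is a knave then Ravi and I are both knights or both knaves" — true. ✓
Finn is a knight, so "at least three of Ravi, Faye, Tara, Walt, Priya, and Finn are knights" must be true — and it is.

Ravi is a knight, Faye is a knight, Tara is a knave, Walt is a knight, Priya is a knight, and Finn is a knight.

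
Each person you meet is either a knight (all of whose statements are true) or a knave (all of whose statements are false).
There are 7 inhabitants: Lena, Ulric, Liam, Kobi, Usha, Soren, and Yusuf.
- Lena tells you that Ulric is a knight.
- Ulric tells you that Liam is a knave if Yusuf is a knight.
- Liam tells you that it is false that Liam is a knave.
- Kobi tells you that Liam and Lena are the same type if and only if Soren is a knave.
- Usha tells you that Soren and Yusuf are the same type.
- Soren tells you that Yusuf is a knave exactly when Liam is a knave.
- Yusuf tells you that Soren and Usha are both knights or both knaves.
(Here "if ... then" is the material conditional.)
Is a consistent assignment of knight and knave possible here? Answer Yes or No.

Yes

One consistent assignment: Lena=knight, Ulric=knight, Liam=knight, Kobi=knight, Usha=knight, Soren=knave, Yusuf=knave.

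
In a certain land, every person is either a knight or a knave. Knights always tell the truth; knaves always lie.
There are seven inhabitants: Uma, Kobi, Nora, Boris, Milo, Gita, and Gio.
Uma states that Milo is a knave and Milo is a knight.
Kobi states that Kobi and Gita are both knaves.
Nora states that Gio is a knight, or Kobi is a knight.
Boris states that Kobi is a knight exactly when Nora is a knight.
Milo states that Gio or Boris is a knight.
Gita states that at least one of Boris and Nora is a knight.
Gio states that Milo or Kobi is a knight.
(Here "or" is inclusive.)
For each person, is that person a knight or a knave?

Uma is a knave, Kobi is a knave, Nora is a knight, Boris is a knave, Milo is a knight, Gita is a knight, and Gio is a knight.

As a knave, Uma's statement "Milo is a knave and Milo is a knight" should be false; it is.
As a knave, Kobi's statement "Kobi and Gita are both knaves" should be false; it is.
Nora is a knight, and the claim "Gio is a knight, or Kobi is a knight" is indeed True.
Boris is a knave, and the claim "Kobi is a knight exactly when Nora is a knight" is indeed false.
Milo is a knight, so "Gio or Boris is a knight" must be True — and it is.
Since Gita is a knight, "at least one of Boris and Nora is a knight" needs to be True, which holds.
Gio is a knight, and the claim "Milo or Kobi is a knight" is indeed True.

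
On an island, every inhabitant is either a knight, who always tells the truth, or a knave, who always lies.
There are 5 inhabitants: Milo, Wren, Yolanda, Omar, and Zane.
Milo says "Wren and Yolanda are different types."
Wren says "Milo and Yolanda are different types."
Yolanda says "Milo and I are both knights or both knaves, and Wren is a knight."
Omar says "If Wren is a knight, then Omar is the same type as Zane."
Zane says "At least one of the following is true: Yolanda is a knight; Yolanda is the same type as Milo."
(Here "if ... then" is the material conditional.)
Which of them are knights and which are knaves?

Knights: Omar and Zane. Knaves: Milo, Wren, and Yolanda.

Milo is a knave, and the claim "Wren and Yolanda are different types" is indeed False.
Since Wren is a knave, "Milo and Yolanda are different types" needs to be False, which holds.
Yolanda is a knave, so "Milo and I are both knights or both knaves, and Wren is a knight" must be False — and it is.
Omar is a knight, and the claim "if Wren is a knight, then Omar is the same type as Zane" is indeed True.
As a knight, Zane's statement "at least one of the following is true: Yolanda is a knight; Yolanda is the same type as Milo" should be True; it is.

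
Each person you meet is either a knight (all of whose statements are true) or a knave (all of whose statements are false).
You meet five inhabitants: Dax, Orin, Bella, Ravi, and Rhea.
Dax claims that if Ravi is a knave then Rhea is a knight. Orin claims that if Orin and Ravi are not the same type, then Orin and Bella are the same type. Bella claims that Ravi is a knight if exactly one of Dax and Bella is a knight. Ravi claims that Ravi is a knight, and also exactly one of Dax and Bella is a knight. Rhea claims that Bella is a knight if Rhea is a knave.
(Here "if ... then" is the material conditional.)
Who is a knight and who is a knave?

Dax is a knight, Orin is a knight, Bella is a knight, Ravi is a knave, and Rhea is a knight.

Since Dax is a knight, "if Ravi is a knave then Rhea is a knight" needs to be True, which holds.
Since Orin is a knight, "if Orin and Ravi are not the same type, then Orin and Bella are the same type" needs to be True, which holds.
Bella (knight): "Ravi is a knight if exactly one of Dax and Bella is a knight" — True. ✓
Since Ravi is a knave, "Ravi is a knight, and also exactly one of Dax and Bella is a knight" needs to be False, which holds.
Rhea is a knight, so "Bella is a knight if Rhea is a knave" must be True — and it is.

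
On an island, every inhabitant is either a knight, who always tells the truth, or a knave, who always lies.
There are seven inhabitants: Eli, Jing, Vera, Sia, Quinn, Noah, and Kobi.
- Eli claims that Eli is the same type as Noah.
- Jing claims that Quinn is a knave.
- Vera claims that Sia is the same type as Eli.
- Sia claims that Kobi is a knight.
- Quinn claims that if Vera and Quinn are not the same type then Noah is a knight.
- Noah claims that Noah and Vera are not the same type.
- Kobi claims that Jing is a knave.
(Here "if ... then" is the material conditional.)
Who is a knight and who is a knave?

Eli is a knave; "Eli is the same type as Noah" is False, as required.
Jing (knave): "Quinn is a knave" — False. ✓
Vera is a knave; "Sia is the same type as Eli" is False, as required.
Sia is a knight; "Kobi is a knight" is true, as required.
Quinn (knight): "if Vera and Quinn are not the same type then Noah is a knight" — true. ✓
Noah (knight): "Noah and Vera are not the same type" — true. ✓
As a knight, Kobi's statement "Jing is a knave" should be true; it is.

Eli is a knave, Jing is a knave, Vera is a knave, Sia is a knight, Quinn is a knight, Noah is a knight, and Kobi is a knight.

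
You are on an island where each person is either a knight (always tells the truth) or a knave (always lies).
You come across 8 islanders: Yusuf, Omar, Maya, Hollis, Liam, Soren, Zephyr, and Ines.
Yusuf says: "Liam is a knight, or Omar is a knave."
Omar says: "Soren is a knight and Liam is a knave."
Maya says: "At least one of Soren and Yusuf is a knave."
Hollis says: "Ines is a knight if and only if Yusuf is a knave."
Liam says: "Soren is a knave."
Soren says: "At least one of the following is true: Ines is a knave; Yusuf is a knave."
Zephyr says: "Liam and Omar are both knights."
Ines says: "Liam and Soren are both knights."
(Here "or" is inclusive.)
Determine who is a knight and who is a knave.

Yusuf is a knave, Omar is a knight, Maya is a knight, Hollis is a knave, Liam is a knave, Soren is a knight, Zephyr is a knave, and Ines is a knave.

Yusuf is a knave; "Liam is a knight, or Omar is a knave" is false, as required.
Omar is a knight, and the claim "Soren is a knight and Liam is a knave" is indeed True.
As a knight, Maya's statement "at least one of Soren and Yusuf is a knave" should be True; it is.
As a knave, Hollis's statement "Ines is a knight if and only if Yusuf is a knave" should be false; it is.
Liam is a knave, so "Soren is a knave" must be false — and it is.
As a knight, Soren's statement "at least one of the following is true: Ines is a knave; Yusuf is a knave" should be True; it is.
Zephyr is a knave, and the claim "Liam and Omar are both knights" is indeed false.
As a knave, Ines's statement "Liam and Soren are both knights" should be false; it is.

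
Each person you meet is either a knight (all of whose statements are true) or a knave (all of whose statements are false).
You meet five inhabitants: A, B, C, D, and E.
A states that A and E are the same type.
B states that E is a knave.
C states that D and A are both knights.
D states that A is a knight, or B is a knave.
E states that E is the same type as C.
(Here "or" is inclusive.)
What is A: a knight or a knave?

Consistent assignments: {A=knight, B=knave, C=knight, D=knight, E=knight}
In every consistent assignment, A is a knight.

A is a knight.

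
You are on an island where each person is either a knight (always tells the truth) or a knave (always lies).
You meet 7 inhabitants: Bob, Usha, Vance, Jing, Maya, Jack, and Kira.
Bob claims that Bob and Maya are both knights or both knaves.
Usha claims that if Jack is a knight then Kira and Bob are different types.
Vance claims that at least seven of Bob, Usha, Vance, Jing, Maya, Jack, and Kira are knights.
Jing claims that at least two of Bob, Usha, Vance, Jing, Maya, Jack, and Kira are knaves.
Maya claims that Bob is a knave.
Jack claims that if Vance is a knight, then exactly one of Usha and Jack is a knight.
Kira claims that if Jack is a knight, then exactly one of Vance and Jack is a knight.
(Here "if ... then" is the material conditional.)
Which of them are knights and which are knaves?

Bob is a knave, Usha is a knight, Vance is a knave, Jing is a knight, Maya is a knight, Jack is a knight, and Kira is a knight.

Since Bob is a knave, "Bob and Maya are both knights or both knaves" needs to be false, which holds.
Since Usha is a knight, "if Jack is a knight then Kira and Bob are different types" needs to be True, which holds.
Vance is a knave, and the claim "at least seven of Bob, Usha, Vance, Jing, Maya, Jack, and Kira are knights" is indeed false.
Since Jing is a knight, "at least two of Bob, Usha, Vance, Jing, Maya, Jack, and Kira are knaves" needs to be True, which holds.
Maya (knight): "Bob is a knave" — True. ✓
Jack is a knight, and the claim "if Vance is a knight, then exactly one of Usha and Jack is a knight" is indeed True.
As a knight, Kira's statement "if Jack is a knight, then exactly one of Vance and Jack is a knight" should be True; it is.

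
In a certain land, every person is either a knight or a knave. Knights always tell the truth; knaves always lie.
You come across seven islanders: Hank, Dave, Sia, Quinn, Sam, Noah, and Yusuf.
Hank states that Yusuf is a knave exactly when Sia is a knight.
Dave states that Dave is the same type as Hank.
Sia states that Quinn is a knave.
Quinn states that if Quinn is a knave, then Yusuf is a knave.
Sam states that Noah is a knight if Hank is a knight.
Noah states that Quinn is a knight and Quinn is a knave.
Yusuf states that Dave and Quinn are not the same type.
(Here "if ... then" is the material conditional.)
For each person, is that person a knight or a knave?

Hank is a knight, Dave is a knave, Sia is a knave, Quinn is a knight, Sam is a knave, Noah is a knave, and Yusuf is a knight.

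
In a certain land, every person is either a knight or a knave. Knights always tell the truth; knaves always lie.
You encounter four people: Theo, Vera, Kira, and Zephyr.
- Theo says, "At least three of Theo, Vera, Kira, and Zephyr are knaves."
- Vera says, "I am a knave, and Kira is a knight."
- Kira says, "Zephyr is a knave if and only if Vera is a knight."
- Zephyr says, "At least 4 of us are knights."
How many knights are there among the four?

1

The unique consistent assignment is Theo=knight, Vera=knave, Kira=knave, Zephyr=knave.
That has 1 knight.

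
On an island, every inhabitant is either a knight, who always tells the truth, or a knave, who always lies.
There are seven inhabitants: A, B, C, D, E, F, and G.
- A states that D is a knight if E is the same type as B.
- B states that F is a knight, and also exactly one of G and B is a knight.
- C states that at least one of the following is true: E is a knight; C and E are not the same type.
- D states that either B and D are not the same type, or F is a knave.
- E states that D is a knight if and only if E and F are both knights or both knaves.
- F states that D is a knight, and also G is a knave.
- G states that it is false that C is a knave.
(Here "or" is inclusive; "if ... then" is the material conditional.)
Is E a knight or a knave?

E is a knave.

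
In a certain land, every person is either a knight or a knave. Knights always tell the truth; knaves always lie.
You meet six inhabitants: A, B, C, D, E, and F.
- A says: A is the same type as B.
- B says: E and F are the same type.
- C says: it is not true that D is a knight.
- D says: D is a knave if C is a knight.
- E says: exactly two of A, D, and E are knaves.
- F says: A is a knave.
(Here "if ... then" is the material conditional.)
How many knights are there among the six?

3

The unique consistent assignment is A=knight, B=knight, C=knave, D=knight, E=knave, F=knave.
That has 3 knights.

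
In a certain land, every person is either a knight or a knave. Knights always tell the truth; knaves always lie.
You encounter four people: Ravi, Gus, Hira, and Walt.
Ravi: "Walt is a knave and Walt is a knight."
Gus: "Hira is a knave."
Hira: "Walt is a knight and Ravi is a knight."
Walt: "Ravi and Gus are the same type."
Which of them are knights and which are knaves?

Ravi is a knave, Gus is a knight, Hira is a knave, and Walt is a knave.

Ravi is a knave; "Walt is a knave and Walt is a knight" is False, as required.
As a knight, Gus's statement "Hira is a knave" should be true; it is.
Hira (knave): "Walt is a knight and Ravi is a knight" — False. ✓
Walt (knave): "Ravi and Gus are the same type" — False. ✓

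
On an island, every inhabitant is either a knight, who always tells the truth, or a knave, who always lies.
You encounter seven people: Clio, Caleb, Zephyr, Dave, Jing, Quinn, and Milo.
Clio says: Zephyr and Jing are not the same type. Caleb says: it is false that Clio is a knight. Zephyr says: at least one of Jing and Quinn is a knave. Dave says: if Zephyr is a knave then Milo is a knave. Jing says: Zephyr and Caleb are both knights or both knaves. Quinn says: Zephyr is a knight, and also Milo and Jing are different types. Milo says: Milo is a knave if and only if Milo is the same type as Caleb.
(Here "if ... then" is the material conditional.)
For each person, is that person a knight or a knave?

Knights: Clio, Zephyr, Dave, Quinn, and Milo. Knaves: Caleb and Jing.

Since Clio is a knight, "Zephyr and Jing are not the same type" needs to be true, which holds.
Since Caleb is a knave, "it is false that Clio is a knight" needs to be False, which holds.
Since Zephyr is a knight, "at least one of Jing and Quinn is a knave" needs to be true, which holds.
As a knight, Dave's statement "if Zephyr is a knave then Milo is a knave" should be true; it is.
Jing (knave): "Zephyr and Caleb are both knights or both knaves" — False. ✓
Quinn is a knight; "Zephyr is a knight, and also Milo and Jing are different types" is true, as required.
Since Milo is a knight, "Milo is a knave if and only if Milo is the same type as Caleb" needs to be true, which holds.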